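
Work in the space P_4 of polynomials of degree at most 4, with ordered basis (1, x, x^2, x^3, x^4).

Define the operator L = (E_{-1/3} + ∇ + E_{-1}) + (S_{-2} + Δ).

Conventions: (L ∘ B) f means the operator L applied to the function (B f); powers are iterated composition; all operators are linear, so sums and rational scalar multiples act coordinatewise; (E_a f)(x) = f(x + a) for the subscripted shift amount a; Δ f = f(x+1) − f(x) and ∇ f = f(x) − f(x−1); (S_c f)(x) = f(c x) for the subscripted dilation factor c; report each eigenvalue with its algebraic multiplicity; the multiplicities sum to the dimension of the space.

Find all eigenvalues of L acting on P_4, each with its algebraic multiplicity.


image of 1: 3
image of x: 2/3
image of x^2: 6x^2 + (4/3)x + 10/9
image of x^3: -6x^3 + 2x^2 + (10/3)x + 26/27
image of x^4: 18x^4 + (8/3)x^3 + (20/3)x^2 + (104/27)x + 82/81
the matrix is upper triangular; its diagonal is (3, 0, 6, -6, 18)
for a triangular matrix the eigenvalues are the diagonal entries, with algebraic multiplicity their repetition count

λ = -6 (multiplicity 1), λ = 0 (multiplicity 1), λ = 3 (multiplicity 1), λ = 6 (multiplicity 1), λ = 18 (multiplicity 1)


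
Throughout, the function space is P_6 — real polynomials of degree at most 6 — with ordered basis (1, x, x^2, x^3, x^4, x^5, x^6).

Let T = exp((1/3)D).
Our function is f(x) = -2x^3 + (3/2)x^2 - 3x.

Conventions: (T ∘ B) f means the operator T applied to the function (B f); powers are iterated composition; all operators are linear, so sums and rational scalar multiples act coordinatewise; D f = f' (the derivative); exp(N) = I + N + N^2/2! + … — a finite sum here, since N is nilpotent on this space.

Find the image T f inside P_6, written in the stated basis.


order-1 term: -2x^2 + x - 1
order-2 term: -(2/3)x + 1/6
order-3 term: -2/27
the series for exp((1/3)D) f terminates at order 3
exp((1/3)D) f = -2x^3 - (1/2)x^2 - (8/3)x - 49/54

g(x) = -2x^3 - (1/2)x^2 - (8/3)x - 49/54


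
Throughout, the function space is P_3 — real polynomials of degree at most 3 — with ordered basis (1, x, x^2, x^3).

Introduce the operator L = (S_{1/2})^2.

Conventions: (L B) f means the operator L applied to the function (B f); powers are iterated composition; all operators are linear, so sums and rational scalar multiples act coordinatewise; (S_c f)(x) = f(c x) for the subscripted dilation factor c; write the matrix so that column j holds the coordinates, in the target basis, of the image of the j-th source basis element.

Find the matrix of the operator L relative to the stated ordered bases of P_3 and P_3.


image of 1: 1
image of x: (1/4)x
image of x^2: (1/16)x^2
image of x^3: (1/64)x^3
each image's coordinates form column j of the matrix

the matrix is [[1, 0, 0, 0]; [0, 1/4, 0, 0]; [0, 0, 1/16, 0]; [0, 0, 0, 1/64]] (rows listed top to bottom)


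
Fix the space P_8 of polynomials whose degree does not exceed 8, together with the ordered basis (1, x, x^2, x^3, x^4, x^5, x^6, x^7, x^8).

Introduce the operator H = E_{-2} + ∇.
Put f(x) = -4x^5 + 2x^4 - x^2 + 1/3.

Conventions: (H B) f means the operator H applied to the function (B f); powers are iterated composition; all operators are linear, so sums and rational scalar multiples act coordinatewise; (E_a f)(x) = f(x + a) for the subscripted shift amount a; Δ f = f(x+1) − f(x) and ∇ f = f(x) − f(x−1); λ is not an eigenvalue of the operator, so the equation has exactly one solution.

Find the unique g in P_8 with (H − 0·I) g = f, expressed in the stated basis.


write g with unknown coordinates in the stated basis and equate coefficients in (H − 0·I) g = f
solving from the highest basis element down gives g = -4x^5 - 18x^4 + 48x^3 + 187x^2 - 262x - 1022/3
check: H g = -4x^5 + 2x^4 - x^2 + 1/3
so H g − 0·g = -4x^5 + 2x^4 - x^2 + 1/3 = f ✓

the image equals g(x) = -4x^5 - 18x^4 + 48x^3 + 187x^2 - 262x - 1022/3


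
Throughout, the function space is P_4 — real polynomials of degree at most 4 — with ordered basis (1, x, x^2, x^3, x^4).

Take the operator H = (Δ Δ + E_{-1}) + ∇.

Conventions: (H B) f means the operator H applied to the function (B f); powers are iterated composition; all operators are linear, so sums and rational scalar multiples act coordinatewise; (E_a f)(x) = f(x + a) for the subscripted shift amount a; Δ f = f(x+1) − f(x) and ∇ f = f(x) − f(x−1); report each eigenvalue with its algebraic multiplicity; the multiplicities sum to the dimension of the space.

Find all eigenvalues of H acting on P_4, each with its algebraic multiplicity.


λ = 1 (multiplicity 5)

image of 1: 1
image of x: x
image of x^2: x^2 + 2
image of x^3: x^3 + 6x + 6
image of x^4: x^4 + 12x^2 + 24x + 14
the matrix is upper triangular; its diagonal is (1, 1, 1, 1, 1)
for a triangular matrix the eigenvalues are the diagonal entries, with algebraic multiplicity their repetition count


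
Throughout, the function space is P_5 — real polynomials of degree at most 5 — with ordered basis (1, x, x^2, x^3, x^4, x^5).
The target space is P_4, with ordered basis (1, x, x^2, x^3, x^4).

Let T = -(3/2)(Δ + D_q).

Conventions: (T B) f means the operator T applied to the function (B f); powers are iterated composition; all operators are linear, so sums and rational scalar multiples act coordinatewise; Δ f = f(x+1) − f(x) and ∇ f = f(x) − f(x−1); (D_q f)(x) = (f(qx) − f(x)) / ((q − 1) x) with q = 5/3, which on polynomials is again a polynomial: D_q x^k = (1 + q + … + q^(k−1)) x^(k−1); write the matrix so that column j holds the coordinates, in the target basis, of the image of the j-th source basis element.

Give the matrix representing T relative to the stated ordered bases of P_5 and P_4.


image of 1: 0
image of x: -3
image of x^2: -7x - 3/2
image of x^3: -(38/3)x^2 - (9/2)x - 3/2
image of x^4: -(190/9)x^3 - 9x^2 - 6x - 3/2
image of x^5: -(923/27)x^4 - 15x^3 - 15x^2 - (15/2)x - 3/2
each image's coordinates form column j of the matrix

the matrix is [[0, -3, -3/2, -3/2, -3/2, -3/2]; [0, 0, -7, -9/2, -6, -15/2]; [0, 0, 0, -38/3, -9, -15]; [0, 0, 0, 0, -190/9, -15]; [0, 0, 0, 0, 0, -923/27]] (rows listed top to bottom)


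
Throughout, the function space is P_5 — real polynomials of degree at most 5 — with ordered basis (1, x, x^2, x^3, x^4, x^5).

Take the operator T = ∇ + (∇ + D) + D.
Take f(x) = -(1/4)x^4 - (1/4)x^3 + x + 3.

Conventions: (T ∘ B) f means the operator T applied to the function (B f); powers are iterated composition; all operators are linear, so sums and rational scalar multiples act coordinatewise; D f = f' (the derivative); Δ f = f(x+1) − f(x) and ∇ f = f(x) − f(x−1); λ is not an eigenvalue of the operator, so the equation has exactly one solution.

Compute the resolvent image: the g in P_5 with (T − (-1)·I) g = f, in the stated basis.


write g with unknown coordinates in the stated basis and equate coefficients in (T − (-1)·I) g = f
solving from the highest basis element down gives g = -(1/4)x^4 + (15/4)x^3 - 48x^2 + (819/2)x - 1739
check: T g = -4x^3 + 48x^2 - (817/2)x + 1742
so T g − (-1)·g = -(1/4)x^4 - (1/4)x^3 + x + 3 = f ✓

the image equals g(x) = -(1/4)x^4 + (15/4)x^3 - 48x^2 + (819/2)x - 1739


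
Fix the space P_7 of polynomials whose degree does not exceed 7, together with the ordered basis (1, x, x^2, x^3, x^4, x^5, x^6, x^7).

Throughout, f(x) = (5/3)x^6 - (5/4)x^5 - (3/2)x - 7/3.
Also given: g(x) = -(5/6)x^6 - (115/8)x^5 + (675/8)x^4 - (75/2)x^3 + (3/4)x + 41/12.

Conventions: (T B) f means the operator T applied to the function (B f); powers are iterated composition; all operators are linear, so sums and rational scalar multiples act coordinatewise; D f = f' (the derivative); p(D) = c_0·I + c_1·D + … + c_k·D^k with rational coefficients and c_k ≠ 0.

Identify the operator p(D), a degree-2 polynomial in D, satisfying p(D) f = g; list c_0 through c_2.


p(D) = -(1/2)·I − (3/2)·D + (3/2)·D^2, i.e. c_0 = -1/2, c_1 = -3/2, c_2 = 3/2

D^0 f = (5/3)x^6 - (5/4)x^5 - (3/2)x - 7/3
D^1 f = 10x^5 - (25/4)x^4 - 3/2
D^2 f = 50x^4 - 25x^3
matching coefficients of g against c_0 f + c_1 Df + … from the top degree down determines the c_i
solution: c_0 = -1/2, c_1 = -3/2, c_2 = 3/2


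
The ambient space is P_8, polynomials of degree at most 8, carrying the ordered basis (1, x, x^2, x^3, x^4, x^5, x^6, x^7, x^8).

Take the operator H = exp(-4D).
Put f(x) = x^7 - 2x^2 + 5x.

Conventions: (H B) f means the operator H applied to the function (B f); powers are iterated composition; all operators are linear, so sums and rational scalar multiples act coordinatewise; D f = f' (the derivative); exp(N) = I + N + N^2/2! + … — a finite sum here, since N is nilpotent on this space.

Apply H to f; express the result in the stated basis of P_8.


order-1 term: -28x^6 + 16x - 20
order-2 term: 336x^5 - 32
order-3 term: -2240x^4
order-4 term: 8960x^3
order-5 term: -21504x^2
order-6 term: 28672x
order-7 term: -16384
the series for exp(-4D) f terminates at order 7
exp(-4D) f = x^7 - 28x^6 + 336x^5 - 2240x^4 + 8960x^3 - 21506x^2 + 28693x - 16436

the result is g(x) = x^7 - 28x^6 + 336x^5 - 2240x^4 + 8960x^3 - 21506x^2 + 28693x - 16436


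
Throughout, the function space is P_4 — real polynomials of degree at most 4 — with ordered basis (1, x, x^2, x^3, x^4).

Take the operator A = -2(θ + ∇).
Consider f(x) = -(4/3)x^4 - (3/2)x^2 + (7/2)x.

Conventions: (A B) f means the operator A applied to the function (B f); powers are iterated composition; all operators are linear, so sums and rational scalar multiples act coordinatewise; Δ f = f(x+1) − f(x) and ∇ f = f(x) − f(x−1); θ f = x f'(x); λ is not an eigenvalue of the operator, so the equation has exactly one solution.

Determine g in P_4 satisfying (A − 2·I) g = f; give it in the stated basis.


write g with unknown coordinates in the stated basis and equate coefficients in (A − 2·I) g = f
solving from the highest basis element down gives g = (2/15)x^4 - (2/15)x^3 + (13/20)x^2 - (239/120)x + 349/120
check: A g = -(16/15)x^4 - (4/15)x^3 - (1/5)x^2 - (29/60)x + 349/60
so A g − 2·g = -(4/3)x^4 - (3/2)x^2 + (7/2)x = f ✓

the image equals g(x) = (2/15)x^4 - (2/15)x^3 + (13/20)x^2 - (239/120)x + 349/120


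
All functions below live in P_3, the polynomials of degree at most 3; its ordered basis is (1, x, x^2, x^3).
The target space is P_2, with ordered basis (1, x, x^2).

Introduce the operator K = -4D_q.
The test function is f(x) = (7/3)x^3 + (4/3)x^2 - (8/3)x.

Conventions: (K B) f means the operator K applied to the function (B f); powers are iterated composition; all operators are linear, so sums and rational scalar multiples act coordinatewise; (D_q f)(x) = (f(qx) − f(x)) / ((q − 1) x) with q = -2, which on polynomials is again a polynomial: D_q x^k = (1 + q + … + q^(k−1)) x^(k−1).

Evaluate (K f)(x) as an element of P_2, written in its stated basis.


g(x) = -28x^2 + (16/3)x + 32/3

D_q f = 7x^2 - (4/3)x - 8/3
(-4D_q) f = -28x^2 + (16/3)x + 32/3


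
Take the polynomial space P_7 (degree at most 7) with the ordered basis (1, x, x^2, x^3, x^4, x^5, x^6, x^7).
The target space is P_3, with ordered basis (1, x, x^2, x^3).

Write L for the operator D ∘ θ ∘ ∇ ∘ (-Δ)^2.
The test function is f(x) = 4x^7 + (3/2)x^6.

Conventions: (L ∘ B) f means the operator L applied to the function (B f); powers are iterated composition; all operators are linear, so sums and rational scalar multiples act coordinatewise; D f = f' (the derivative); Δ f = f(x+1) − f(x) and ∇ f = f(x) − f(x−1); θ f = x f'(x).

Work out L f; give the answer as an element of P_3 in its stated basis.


g(x) = 13440x^3 + 16740x^2 + 11160x + 1950

Δ f = 28x^6 + 93x^5 + (325/2)x^4 + 170x^3 + (213/2)x^2 + 37x + 11/2
(-Δ) f = -28x^6 - 93x^5 - (325/2)x^4 - 170x^3 - (213/2)x^2 - 37x - 11/2
Δ (-Δ) f = -168x^5 - 885x^4 - 2140x^3 - 2835x^2 - 2006x - 597
(-Δ) (-Δ) f = 168x^5 + 885x^4 + 2140x^3 + 2835x^2 + 2006x + 597
∇ (-Δ)^2 f = 840x^4 + 1860x^3 + 2790x^2 + 1950x + 594
θ ∇ (-Δ)^2 f = 3360x^4 + 5580x^3 + 5580x^2 + 1950x
D (θ ∘ ∇) (-Δ)^2 f = 13440x^3 + 16740x^2 + 11160x + 1950


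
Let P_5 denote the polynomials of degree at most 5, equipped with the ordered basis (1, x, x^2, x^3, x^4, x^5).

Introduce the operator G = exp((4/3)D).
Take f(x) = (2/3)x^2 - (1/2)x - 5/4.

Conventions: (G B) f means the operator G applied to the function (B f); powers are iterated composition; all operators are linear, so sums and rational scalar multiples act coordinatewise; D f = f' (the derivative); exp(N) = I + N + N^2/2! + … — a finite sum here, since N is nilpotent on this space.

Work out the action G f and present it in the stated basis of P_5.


the image equals g(x) = (2/3)x^2 + (23/18)x - 79/108

order-1 term: (16/9)x - 2/3
order-2 term: 32/27
the series for exp((4/3)D) f terminates at order 2
exp((4/3)D) f = (2/3)x^2 + (23/18)x - 79/108


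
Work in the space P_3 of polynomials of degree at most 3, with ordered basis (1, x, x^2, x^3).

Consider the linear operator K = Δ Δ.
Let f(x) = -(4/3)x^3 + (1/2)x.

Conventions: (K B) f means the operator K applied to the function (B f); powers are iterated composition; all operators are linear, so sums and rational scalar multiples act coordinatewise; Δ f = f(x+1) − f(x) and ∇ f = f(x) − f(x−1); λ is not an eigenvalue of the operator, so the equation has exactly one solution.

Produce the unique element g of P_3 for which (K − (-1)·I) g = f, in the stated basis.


write g with unknown coordinates in the stated basis and equate coefficients in (K − (-1)·I) g = f
solving from the highest basis element down gives g = -(4/3)x^3 + (17/2)x + 8
check: K g = -8x - 8
so K g − (-1)·g = -(4/3)x^3 + (1/2)x = f ✓

the image equals g(x) = -(4/3)x^3 + (17/2)x + 8


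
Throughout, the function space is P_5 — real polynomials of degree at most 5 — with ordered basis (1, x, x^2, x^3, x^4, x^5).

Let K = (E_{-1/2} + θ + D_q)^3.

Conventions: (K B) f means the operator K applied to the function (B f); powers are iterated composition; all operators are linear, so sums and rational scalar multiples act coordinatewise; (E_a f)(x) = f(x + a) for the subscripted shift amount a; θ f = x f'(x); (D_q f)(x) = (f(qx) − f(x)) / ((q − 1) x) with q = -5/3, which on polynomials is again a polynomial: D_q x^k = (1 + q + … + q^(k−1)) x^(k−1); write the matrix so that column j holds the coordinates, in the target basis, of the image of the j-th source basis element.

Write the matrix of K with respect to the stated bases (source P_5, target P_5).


image of 1: 1
image of x: 8x + 7/2
image of x^2: 27x^2 - (95/3)x - 7/4
image of x^3: 64x^3 + (407/18)x^2 + (71/6)x + 77/108
image of x^4: 125x^4 - (7442/27)x^3 + (6539/162)x^2 - (56261/729)x + 20707/3888
image of x^5: 216x^5 + (39767/162)x^4 + (5225/729)x^3 - (190718/19683)x^2 + (18736/729)x - 8921/34992
each image's coordinates form column j of the matrix

the matrix is [[1, 7/2, -7/4, 77/108, 20707/3888, -8921/34992]; [0, 8, -95/3, 71/6, -56261/729, 18736/729]; [0, 0, 27, 407/18, 6539/162, -190718/19683]; [0, 0, 0, 64, -7442/27, 5225/729]; [0, 0, 0, 0, 125, 39767/162]; [0, 0, 0, 0, 0, 216]] (rows listed top to bottom)


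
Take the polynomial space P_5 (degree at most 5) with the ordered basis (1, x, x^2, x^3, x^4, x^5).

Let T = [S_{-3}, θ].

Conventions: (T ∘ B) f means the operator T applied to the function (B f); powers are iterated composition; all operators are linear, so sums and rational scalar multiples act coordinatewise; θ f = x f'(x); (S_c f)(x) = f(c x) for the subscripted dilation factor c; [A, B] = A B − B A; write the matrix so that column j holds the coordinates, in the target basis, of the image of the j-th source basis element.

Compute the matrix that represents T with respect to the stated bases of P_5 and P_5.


image of 1: 0
image of x: 0
image of x^2: 0
image of x^3: 0
image of x^4: 0
image of x^5: 0
each image's coordinates form column j of the matrix

the matrix is [[0, 0, 0, 0, 0, 0]; [0, 0, 0, 0, 0, 0]; [0, 0, 0, 0, 0, 0]; [0, 0, 0, 0, 0, 0]; [0, 0, 0, 0, 0, 0]; [0, 0, 0, 0, 0, 0]] (rows listed top to bottom)


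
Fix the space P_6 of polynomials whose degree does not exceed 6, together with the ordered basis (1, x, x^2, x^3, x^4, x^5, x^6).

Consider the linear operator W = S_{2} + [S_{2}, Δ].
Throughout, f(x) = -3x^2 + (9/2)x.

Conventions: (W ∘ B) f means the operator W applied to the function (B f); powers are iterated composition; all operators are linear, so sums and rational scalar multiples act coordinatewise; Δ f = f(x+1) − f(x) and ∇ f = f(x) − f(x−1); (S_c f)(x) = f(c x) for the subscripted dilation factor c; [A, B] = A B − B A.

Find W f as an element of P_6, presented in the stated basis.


the image equals g(x) = -12x^2 + 21x + 9/2

S_{2} f = -12x^2 + 9x
Δ f = -6x + 3/2
S_{2} Δ f = -12x + 3/2
S_{2} f = -12x^2 + 9x
Δ S_{2} f = -24x - 3
[S_{2}, Δ] f = 12x + 9/2
(S_{2} + [S_{2}, Δ]) f = -12x^2 + 21x + 9/2


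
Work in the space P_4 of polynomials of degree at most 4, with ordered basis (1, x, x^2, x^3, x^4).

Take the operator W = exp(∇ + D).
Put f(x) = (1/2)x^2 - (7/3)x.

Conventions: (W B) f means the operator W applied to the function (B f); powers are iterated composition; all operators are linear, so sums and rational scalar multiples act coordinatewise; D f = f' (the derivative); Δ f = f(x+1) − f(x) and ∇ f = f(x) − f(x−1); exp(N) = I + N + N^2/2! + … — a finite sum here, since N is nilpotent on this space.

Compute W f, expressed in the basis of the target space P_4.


order-1 term: 2x - 31/6
order-2 term: 2
the series for exp(∇ + D) f terminates at order 2
exp(∇ + D) f = (1/2)x^2 - (1/3)x - 19/6

the result is g(x) = (1/2)x^2 - (1/3)x - 19/6


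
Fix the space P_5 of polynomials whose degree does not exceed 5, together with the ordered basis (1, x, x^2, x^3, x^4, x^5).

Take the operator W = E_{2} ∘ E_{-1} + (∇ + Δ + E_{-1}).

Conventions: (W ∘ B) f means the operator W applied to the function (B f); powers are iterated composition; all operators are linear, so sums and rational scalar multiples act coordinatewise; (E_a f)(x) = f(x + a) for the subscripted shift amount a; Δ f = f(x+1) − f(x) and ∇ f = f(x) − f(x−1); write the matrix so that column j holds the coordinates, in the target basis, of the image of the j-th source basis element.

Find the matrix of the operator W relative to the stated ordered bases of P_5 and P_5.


image of 1: 2
image of x: 2x + 2
image of x^2: 2x^2 + 4x + 2
image of x^3: 2x^3 + 6x^2 + 6x + 2
image of x^4: 2x^4 + 8x^3 + 12x^2 + 8x + 2
image of x^5: 2x^5 + 10x^4 + 20x^3 + 20x^2 + 10x + 2
each image's coordinates form column j of the matrix

the matrix is [[2, 2, 2, 2, 2, 2]; [0, 2, 4, 6, 8, 10]; [0, 0, 2, 6, 12, 20]; [0, 0, 0, 2, 8, 20]; [0, 0, 0, 0, 2, 10]; [0, 0, 0, 0, 0, 2]] (rows listed top to bottom)


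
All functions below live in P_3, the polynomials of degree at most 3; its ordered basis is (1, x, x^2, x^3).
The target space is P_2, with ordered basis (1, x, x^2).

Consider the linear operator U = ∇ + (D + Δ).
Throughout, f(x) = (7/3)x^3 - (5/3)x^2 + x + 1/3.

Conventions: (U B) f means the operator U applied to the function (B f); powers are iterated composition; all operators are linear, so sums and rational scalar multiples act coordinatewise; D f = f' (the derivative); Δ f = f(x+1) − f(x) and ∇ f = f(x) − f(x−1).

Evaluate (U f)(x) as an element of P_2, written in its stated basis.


g(x) = 21x^2 - 10x + 23/3

∇ f = 7x^2 - (31/3)x + 5
D f = 7x^2 - (10/3)x + 1
Δ f = 7x^2 + (11/3)x + 5/3
(D + Δ) f = 14x^2 + (1/3)x + 8/3
(∇ + (D + Δ)) f = 21x^2 - 10x + 23/3


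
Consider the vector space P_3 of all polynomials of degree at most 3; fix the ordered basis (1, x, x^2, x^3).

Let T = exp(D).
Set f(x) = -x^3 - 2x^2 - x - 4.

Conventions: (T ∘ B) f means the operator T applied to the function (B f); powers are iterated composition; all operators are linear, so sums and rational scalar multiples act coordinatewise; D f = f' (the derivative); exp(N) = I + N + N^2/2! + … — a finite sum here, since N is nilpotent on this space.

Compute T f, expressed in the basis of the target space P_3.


order-1 term: -3x^2 - 4x - 1
order-2 term: -3x - 2
order-3 term: -1
the series for exp(D) f terminates at order 3
exp(D) f = -x^3 - 5x^2 - 8x - 8

the result is g(x) = -x^3 - 5x^2 - 8x - 8


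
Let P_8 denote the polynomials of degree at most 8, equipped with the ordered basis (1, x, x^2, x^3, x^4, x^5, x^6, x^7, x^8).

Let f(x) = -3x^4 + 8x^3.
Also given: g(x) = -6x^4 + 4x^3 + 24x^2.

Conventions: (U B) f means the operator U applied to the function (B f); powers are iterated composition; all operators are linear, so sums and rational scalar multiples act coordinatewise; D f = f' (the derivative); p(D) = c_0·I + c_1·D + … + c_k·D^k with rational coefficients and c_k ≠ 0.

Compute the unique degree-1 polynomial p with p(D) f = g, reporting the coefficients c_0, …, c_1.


c_0 = 2, c_1 = 1

D^0 f = -3x^4 + 8x^3
D^1 f = -12x^3 + 24x^2
matching coefficients of g against c_0 f + c_1 Df + … from the top degree down determines the c_i
solution: c_0 = 2, c_1 = 1


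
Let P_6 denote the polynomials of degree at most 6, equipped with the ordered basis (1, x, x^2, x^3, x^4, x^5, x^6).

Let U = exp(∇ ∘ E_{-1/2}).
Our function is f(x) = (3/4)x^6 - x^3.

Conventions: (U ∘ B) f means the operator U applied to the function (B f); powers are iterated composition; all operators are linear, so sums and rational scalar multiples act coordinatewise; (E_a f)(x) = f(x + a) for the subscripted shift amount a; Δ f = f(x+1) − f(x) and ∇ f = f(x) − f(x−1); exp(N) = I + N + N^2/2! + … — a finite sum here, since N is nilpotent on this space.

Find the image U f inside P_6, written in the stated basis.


the image equals g(x) = (3/4)x^6 + (9/2)x^5 - (45/4)x^4 - (109/4)x^3 + (393/4)x^2 - (1191/32)x - 1849/32

order-1 term: (9/2)x^5 - (45/2)x^4 + (195/4)x^3 - (237/4)x^2 + (1281/32)x - 377/32
order-2 term: (45/4)x^4 - 90x^3 + (1125/4)x^2 - 408x + 927/4
order-3 term: 15x^3 - 135x^2 + (1665/4)x - 1759/4
order-4 term: (45/4)x^2 - 90x + 735/4
order-5 term: (9/2)x - 45/2
order-6 term: 3/4
the series for exp(∇ ∘ E_{-1/2}) f terminates at order 6
exp(∇ ∘ E_{-1/2}) f = (3/4)x^6 + (9/2)x^5 - (45/4)x^4 - (109/4)x^3 + (393/4)x^2 - (1191/32)x - 1849/32


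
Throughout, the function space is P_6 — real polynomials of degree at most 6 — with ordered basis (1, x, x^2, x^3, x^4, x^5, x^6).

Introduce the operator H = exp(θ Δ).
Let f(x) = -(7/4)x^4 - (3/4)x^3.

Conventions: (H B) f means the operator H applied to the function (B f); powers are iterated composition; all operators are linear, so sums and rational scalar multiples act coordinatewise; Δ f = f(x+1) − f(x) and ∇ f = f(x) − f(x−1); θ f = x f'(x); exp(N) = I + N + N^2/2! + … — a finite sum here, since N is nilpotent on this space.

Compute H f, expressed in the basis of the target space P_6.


order-1 term: -21x^3 - (51/2)x^2 - (37/4)x
order-2 term: -63x^2 - 57x
order-3 term: -42x
the series for exp(θ Δ) f terminates at order 3
exp(θ Δ) f = -(7/4)x^4 - (87/4)x^3 - (177/2)x^2 - (433/4)x

g(x) = -(7/4)x^4 - (87/4)x^3 - (177/2)x^2 - (433/4)x


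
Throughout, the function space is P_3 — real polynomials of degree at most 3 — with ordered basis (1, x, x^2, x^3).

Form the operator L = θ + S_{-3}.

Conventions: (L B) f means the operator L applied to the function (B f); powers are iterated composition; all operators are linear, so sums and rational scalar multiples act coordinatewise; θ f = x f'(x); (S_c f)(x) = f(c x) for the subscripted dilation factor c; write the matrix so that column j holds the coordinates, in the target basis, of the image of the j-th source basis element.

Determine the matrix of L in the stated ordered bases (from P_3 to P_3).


the matrix is [[1, 0, 0, 0]; [0, -2, 0, 0]; [0, 0, 11, 0]; [0, 0, 0, -24]] (rows listed top to bottom)

image of 1: 1
image of x: -2x
image of x^2: 11x^2
image of x^3: -24x^3
each image's coordinates form column j of the matrix


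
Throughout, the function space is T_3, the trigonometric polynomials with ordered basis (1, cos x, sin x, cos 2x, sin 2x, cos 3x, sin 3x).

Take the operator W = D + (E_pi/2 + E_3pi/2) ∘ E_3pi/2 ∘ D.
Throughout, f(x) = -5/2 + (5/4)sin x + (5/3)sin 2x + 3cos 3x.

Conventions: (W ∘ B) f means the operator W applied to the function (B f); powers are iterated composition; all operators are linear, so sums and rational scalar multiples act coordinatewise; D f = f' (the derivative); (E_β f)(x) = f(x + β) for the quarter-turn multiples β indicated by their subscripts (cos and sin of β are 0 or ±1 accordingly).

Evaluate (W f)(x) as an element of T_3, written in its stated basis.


the image equals g(x) = (5/4)cos x + 10cos 2x - 9sin 3x

D f = (5/4)cos x + (10/3)cos 2x - 9sin 3x
D f = (5/4)cos x + (10/3)cos 2x - 9sin 3x
E_3pi/2 D f = (5/4)sin x - (10/3)cos 2x - 9cos 3x
E_pi/2 (E_3pi/2 ∘ D) f = (5/4)cos x + (10/3)cos 2x - 9sin 3x
E_3pi/2 (E_3pi/2 ∘ D) f = -(5/4)cos x + (10/3)cos 2x + 9sin 3x
(E_pi/2 + E_3pi/2) (E_3pi/2 ∘ D) f = (20/3)cos 2x
(D + (E_pi/2 + E_3pi/2) ∘ E_3pi/2 ∘ D) f = (5/4)cos x + 10cos 2x - 9sin 3x


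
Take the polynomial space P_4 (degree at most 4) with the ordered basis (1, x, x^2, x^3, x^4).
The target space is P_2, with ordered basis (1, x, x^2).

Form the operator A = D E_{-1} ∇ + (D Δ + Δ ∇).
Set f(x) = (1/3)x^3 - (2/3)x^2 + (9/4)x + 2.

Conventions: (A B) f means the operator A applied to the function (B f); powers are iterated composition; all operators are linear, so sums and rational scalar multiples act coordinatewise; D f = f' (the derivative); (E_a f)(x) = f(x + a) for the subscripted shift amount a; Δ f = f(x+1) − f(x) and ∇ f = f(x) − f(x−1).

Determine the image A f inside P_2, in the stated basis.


∇ f = x^2 - (7/3)x + 13/4
E_{-1} ∇ f = x^2 - (13/3)x + 79/12
D E_{-1} ∇ f = 2x - 13/3
Δ f = x^2 - (1/3)x + 23/12
D Δ f = 2x - 1/3
∇ f = x^2 - (7/3)x + 13/4
Δ ∇ f = 2x - 4/3
(D Δ + Δ ∇) f = 4x - 5/3
(D E_{-1} ∇ + (D Δ + Δ ∇)) f = 6x - 6

the result is g(x) = 6x - 6


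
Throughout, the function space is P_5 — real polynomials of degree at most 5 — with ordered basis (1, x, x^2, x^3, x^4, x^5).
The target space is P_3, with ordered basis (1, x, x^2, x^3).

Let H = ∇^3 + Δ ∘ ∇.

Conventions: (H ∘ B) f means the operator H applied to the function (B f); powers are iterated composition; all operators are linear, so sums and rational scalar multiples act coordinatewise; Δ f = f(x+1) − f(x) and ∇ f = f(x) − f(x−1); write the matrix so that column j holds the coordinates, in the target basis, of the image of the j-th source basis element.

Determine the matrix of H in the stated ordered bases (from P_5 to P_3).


image of 1: 0
image of x: 0
image of x^2: 2
image of x^3: 6x + 6
image of x^4: 12x^2 + 24x - 34
image of x^5: 20x^3 + 60x^2 - 170x + 150
each image's coordinates form column j of the matrix

the matrix is [[0, 0, 2, 6, -34, 150]; [0, 0, 0, 6, 24, -170]; [0, 0, 0, 0, 12, 60]; [0, 0, 0, 0, 0, 20]] (rows listed top to bottom)


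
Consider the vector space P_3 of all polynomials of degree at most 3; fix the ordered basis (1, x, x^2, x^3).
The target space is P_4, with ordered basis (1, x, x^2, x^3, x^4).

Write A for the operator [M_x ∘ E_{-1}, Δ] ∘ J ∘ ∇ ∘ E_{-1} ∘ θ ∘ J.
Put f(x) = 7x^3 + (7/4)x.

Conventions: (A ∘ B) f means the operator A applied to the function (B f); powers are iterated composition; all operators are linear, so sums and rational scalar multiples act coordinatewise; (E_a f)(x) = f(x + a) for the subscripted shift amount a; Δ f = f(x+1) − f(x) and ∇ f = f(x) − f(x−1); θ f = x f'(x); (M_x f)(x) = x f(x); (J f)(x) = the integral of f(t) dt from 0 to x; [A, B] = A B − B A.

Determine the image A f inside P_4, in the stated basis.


J f = (7/4)x^4 + (7/8)x^2
θ J f = 7x^4 + (7/4)x^2
E_{-1} θ J f = 7x^4 - 28x^3 + (175/4)x^2 - (63/2)x + 35/4
∇ (E_{-1} ∘ θ ∘ J) f = 28x^3 - 126x^2 + (399/2)x - 441/4
J ∇ (E_{-1} ∘ θ ∘ J) f = 7x^4 - 42x^3 + (399/4)x^2 - (441/4)x
Δ (J ∘ ∇) (E_{-1} ∘ θ ∘ J) f = 28x^3 - 84x^2 + (203/2)x - 91/2
E_{-1} Δ (J ∘ ∇) (E_{-1} ∘ θ ∘ J) f = 28x^3 - 168x^2 + (707/2)x - 259
M_x E_{-1} Δ (J ∘ ∇) (E_{-1} ∘ θ ∘ J) f = 28x^4 - 168x^3 + (707/2)x^2 - 259x
E_{-1} (J ∘ ∇) (E_{-1} ∘ θ ∘ J) f = 7x^4 - 70x^3 + (1071/4)x^2 - (1855/4)x + 259
M_x E_{-1} (J ∘ ∇) (E_{-1} ∘ θ ∘ J) f = 7x^5 - 70x^4 + (1071/4)x^3 - (1855/4)x^2 + 259x
Δ (M_x ∘ E_{-1}) (J ∘ ∇) (E_{-1} ∘ θ ∘ J) f = 35x^4 - 210x^3 + (1813/4)x^2 - (1477/4)x
[M_x ∘ E_{-1}, Δ] (J ∘ ∇) (E_{-1} ∘ θ ∘ J) f = -7x^4 + 42x^3 - (399/4)x^2 + (441/4)x

the image equals g(x) = -7x^4 + 42x^3 - (399/4)x^2 + (441/4)x


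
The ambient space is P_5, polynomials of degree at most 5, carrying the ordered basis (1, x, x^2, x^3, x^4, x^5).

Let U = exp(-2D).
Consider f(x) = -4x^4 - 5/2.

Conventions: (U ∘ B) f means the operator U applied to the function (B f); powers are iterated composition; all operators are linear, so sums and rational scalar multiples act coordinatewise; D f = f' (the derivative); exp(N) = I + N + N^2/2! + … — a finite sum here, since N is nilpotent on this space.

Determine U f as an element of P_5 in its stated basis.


order-1 term: 32x^3
order-2 term: -96x^2
order-3 term: 128x
order-4 term: -64
the series for exp(-2D) f terminates at order 4
exp(-2D) f = -4x^4 + 32x^3 - 96x^2 + 128x - 133/2

the image equals g(x) = -4x^4 + 32x^3 - 96x^2 + 128x - 133/2


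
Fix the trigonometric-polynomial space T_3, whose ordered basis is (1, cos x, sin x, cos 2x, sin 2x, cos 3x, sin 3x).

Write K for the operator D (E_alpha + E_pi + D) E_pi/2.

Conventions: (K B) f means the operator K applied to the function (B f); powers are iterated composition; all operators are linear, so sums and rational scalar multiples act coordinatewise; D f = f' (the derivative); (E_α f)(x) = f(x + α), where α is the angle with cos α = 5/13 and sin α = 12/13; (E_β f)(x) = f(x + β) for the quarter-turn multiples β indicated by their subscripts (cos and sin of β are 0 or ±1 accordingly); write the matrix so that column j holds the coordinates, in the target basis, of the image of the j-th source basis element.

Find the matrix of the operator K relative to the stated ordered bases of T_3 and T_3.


image of 1: 0
image of cos x: (8/13)cos x + (25/13)sin x
image of sin x: -(25/13)cos x + (8/13)sin x
image of cos 2x: (916/169)cos 2x + (100/169)sin 2x
image of sin 2x: -(100/169)cos 2x + (916/169)sin 2x
image of cos 3x: -(12696/2197)cos 3x - (17289/2197)sin 3x
image of sin 3x: (17289/2197)cos 3x - (12696/2197)sin 3x
each image's coordinates form column j of the matrix

the matrix is [[0, 0, 0, 0, 0, 0, 0]; [0, 8/13, -25/13, 0, 0, 0, 0]; [0, 25/13, 8/13, 0, 0, 0, 0]; [0, 0, 0, 916/169, -100/169, 0, 0]; [0, 0, 0, 100/169, 916/169, 0, 0]; [0, 0, 0, 0, 0, -12696/2197, 17289/2197]; [0, 0, 0, 0, 0, -17289/2197, -12696/2197]] (rows listed top to bottom)


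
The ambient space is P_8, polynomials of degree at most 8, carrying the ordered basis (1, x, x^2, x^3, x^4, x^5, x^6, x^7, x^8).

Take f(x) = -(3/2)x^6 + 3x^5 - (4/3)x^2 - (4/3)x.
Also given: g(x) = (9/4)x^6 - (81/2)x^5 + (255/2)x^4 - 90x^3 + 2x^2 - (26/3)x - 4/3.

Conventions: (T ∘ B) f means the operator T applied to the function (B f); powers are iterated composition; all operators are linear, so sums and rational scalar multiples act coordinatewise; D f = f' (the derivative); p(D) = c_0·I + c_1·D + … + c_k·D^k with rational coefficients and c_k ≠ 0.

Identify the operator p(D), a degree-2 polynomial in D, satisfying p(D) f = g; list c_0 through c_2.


p(D) = -(3/2)·I + 4·D − (3/2)·D^2, i.e. c_0 = -3/2, c_1 = 4, c_2 = -3/2

D^0 f = -(3/2)x^6 + 3x^5 - (4/3)x^2 - (4/3)x
D^1 f = -9x^5 + 15x^4 - (8/3)x - 4/3
D^2 f = -45x^4 + 60x^3 - 8/3
matching coefficients of g against c_0 f + c_1 Df + … from the top degree down determines the c_i
solution: c_0 = -3/2, c_1 = 4, c_2 = -3/2


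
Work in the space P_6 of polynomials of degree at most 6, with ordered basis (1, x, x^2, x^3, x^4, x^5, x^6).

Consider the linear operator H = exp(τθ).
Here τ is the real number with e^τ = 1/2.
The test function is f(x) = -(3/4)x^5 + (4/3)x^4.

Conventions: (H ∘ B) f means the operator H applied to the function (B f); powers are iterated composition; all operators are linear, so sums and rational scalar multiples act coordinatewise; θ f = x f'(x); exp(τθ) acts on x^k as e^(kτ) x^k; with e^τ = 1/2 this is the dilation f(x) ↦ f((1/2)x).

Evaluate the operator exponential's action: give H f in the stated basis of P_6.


exp(τθ) x^k = e^(kτ) x^k; with e^τ = 1/2 this sends x^k to (1/2)^k x^k
x^4 ↦ 1/16 x^4
x^5 ↦ 1/32 x^5
applying this coordinatewise to f: exp(τθ) f = -(3/128)x^5 + (1/12)x^4

the result is g(x) = -(3/128)x^5 + (1/12)x^4


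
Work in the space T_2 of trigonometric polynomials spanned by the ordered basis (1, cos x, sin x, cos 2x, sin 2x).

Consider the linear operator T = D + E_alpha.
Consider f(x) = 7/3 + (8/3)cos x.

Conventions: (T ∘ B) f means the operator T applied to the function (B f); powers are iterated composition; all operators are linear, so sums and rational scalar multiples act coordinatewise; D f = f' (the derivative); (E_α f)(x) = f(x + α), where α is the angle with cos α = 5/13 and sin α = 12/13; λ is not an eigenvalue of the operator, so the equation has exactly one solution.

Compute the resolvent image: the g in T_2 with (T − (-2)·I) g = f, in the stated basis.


g(x) = 7/9 + (124/183)cos x + (100/183)sin x

write g with unknown coordinates in the stated basis and equate coefficients in (T − (-2)·I) g = f
solving from the highest basis element down gives g = 7/9 + (124/183)cos x + (100/183)sin x
check: T g = 7/9 + (80/61)cos x - (200/183)sin x
so T g − (-2)·g = 7/3 + (8/3)cos x = f ✓


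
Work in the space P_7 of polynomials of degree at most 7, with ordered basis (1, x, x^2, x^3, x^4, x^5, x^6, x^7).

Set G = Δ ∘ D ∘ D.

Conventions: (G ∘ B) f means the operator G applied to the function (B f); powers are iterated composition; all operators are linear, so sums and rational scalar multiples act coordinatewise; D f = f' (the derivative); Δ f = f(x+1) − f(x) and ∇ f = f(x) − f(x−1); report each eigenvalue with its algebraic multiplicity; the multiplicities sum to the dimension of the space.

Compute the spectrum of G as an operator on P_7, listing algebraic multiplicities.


image of 1: 0
image of x: 0
image of x^2: 0
image of x^3: 6
image of x^4: 24x + 12
image of x^5: 60x^2 + 60x + 20
image of x^6: 120x^3 + 180x^2 + 120x + 30
image of x^7: 210x^4 + 420x^3 + 420x^2 + 210x + 42
the matrix is upper triangular; its diagonal is (0, 0, 0, 0, 0, 0, 0, 0)
for a triangular matrix the eigenvalues are the diagonal entries, with algebraic multiplicity their repetition count

λ = 0 (multiplicity 8)


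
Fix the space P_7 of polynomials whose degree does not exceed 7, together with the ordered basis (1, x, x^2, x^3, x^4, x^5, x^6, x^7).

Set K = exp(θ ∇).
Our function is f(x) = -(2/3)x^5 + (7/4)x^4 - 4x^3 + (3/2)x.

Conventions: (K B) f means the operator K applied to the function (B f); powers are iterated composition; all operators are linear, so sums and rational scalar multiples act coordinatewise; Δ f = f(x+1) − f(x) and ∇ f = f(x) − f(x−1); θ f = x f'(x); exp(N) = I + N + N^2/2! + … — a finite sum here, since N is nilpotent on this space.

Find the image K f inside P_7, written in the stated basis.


the result is g(x) = -(2/3)x^5 - (139/12)x^4 - 43x^3 - (46/3)x^2 + (38/3)x

order-1 term: -(40/3)x^4 + 41x^3 - (175/3)x^2 + (67/3)x
order-2 term: -80x^3 + 203x^2 - (293/2)x
order-3 term: -160x^2 + (646/3)x
order-4 term: -80x
the series for exp(θ ∇) f terminates at order 4
exp(θ ∇) f = -(2/3)x^5 - (139/12)x^4 - 43x^3 - (46/3)x^2 + (38/3)x


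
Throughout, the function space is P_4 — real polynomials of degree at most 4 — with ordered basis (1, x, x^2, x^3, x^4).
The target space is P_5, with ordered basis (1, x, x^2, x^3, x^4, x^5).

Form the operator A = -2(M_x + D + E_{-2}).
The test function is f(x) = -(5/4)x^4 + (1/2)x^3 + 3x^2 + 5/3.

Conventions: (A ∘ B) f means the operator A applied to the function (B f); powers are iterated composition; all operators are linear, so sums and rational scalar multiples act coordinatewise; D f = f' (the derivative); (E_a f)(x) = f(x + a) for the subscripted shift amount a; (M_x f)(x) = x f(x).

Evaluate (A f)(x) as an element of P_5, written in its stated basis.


g(x) = (5/2)x^5 + (3/2)x^4 - 17x^3 + 57x^2 - (250/3)x + 62/3

M_x f = -(5/4)x^5 + (1/2)x^4 + 3x^3 + (5/3)x
D f = -5x^3 + (3/2)x^2 + 6x
E_{-2} f = -(5/4)x^4 + (21/2)x^3 - 30x^2 + 34x - 31/3
(M_x + D + E_{-2}) f = -(5/4)x^5 - (3/4)x^4 + (17/2)x^3 - (57/2)x^2 + (125/3)x - 31/3
(-2(M_x + D + E_{-2})) f = (5/2)x^5 + (3/2)x^4 - 17x^3 + 57x^2 - (250/3)x + 62/3


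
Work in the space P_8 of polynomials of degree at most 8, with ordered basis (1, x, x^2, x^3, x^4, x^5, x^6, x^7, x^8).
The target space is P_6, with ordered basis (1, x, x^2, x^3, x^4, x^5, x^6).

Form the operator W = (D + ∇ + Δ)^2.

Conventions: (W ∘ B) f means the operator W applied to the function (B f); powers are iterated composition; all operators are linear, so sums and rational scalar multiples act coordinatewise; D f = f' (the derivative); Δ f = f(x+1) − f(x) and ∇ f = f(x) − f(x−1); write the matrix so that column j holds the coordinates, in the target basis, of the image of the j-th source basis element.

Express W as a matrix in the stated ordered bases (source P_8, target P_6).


image of 1: 0
image of x: 0
image of x^2: 18
image of x^3: 54x
image of x^4: 108x^2 + 48
image of x^5: 180x^3 + 240x
image of x^6: 270x^4 + 720x^2 + 152
image of x^7: 378x^5 + 1680x^3 + 1064x
image of x^8: 504x^6 + 3360x^4 + 4256x^2 + 544
each image's coordinates form column j of the matrix

the matrix is [[0, 0, 18, 0, 48, 0, 152, 0, 544]; [0, 0, 0, 54, 0, 240, 0, 1064, 0]; [0, 0, 0, 0, 108, 0, 720, 0, 4256]; [0, 0, 0, 0, 0, 180, 0, 1680, 0]; [0, 0, 0, 0, 0, 0, 270, 0, 3360]; [0, 0, 0, 0, 0, 0, 0, 378, 0]; [0, 0, 0, 0, 0, 0, 0, 0, 504]] (rows listed top to bottom)


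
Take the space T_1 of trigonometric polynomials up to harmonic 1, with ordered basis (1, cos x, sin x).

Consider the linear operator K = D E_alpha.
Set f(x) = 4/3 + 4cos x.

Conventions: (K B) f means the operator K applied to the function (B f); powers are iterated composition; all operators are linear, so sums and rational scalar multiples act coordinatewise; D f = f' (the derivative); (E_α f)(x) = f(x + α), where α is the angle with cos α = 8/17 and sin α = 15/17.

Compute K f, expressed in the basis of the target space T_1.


g(x) = -(60/17)cos x - (32/17)sin x

E_alpha f = 4/3 + (32/17)cos x - (60/17)sin x
D E_alpha f = -(60/17)cos x - (32/17)sin x


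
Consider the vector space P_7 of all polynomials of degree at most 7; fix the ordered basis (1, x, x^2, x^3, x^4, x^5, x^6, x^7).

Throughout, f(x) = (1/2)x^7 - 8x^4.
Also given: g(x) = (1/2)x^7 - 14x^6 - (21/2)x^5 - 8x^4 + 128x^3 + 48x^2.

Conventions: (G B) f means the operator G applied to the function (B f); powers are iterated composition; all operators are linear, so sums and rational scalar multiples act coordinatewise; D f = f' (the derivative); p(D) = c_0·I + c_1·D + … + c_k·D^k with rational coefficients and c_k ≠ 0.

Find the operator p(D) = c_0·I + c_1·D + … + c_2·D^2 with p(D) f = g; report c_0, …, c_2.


p(D) = I − 4·D − (1/2)·D^2, i.e. c_0 = 1, c_1 = -4, c_2 = -1/2

D^0 f = (1/2)x^7 - 8x^4
D^1 f = (7/2)x^6 - 32x^3
D^2 f = 21x^5 - 96x^2
matching coefficients of g against c_0 f + c_1 Df + … from the top degree down determines the c_i
solution: c_0 = 1, c_1 = -4, c_2 = -1/2


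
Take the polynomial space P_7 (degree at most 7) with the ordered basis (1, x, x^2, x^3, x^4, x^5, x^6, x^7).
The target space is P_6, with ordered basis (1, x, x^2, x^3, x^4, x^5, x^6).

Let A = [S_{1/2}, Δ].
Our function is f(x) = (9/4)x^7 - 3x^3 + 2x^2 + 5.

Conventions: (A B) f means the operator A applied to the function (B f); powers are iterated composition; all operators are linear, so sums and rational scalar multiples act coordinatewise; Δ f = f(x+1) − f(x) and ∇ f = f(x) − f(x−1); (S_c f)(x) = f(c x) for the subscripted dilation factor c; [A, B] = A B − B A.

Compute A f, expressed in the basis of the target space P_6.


Δ f = (63/4)x^6 + (189/4)x^5 + (315/4)x^4 + (315/4)x^3 + (153/4)x^2 + (43/4)x + 5/4
S_{1/2} Δ f = (63/256)x^6 + (189/128)x^5 + (315/64)x^4 + (315/32)x^3 + (153/16)x^2 + (43/8)x + 5/4
S_{1/2} f = (9/512)x^7 - (3/8)x^3 + (1/2)x^2 + 5
Δ S_{1/2} f = (63/512)x^6 + (189/512)x^5 + (315/512)x^4 + (315/512)x^3 - (387/512)x^2 - (1/512)x + 73/512
[S_{1/2}, Δ] f = (63/512)x^6 + (567/512)x^5 + (2205/512)x^4 + (4725/512)x^3 + (5283/512)x^2 + (2753/512)x + 567/512

the result is g(x) = (63/512)x^6 + (567/512)x^5 + (2205/512)x^4 + (4725/512)x^3 + (5283/512)x^2 + (2753/512)x + 567/512
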